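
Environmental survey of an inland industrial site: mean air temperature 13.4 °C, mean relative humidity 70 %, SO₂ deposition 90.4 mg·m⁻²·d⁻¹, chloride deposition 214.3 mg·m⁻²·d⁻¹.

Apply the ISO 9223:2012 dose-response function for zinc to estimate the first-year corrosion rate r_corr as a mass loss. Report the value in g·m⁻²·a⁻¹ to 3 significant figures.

zinc: temperature factor f = -0.071·(3.4) = -0.2414
  Pd branch = 0.0129·Pd^0.44·e^(0.046·RH+f) = 1.84 μm/a
  Cl⁻ term: 0.0175·214.3^0.57·exp(0.008·70+0.085·13.4) = 2.04
  r_corr = 1.84 + 2.04 = 3.88 μm/a
Convert to mass loss: 3.88 μm/a × 7.14 g/cm³ = 27.7 g·m⁻²·a⁻¹

r_corr = 27.7 g·m⁻²·a⁻¹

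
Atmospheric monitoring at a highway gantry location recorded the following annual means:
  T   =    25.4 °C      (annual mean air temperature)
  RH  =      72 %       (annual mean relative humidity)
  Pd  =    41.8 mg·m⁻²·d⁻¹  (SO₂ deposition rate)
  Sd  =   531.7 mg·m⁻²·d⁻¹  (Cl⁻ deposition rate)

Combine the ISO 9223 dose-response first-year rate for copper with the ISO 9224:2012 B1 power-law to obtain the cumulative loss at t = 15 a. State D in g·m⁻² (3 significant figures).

D(15) = 157 g·m⁻²

copper: T>10 °C ⇒ hinge -0.080·(25.4−10) = -1.2320
  sulphur-dioxide contribution → 0.2855 μm/a
  chloride contribution → 2.587 μm/a
  total first-year rate 2.873 μm/a
Long-term exponent b (ISO 9224 Table 2, B1) = 0.667
  D(15) = 2.873 × 15^0.667 = 2.873 × 6.088 = 17.49 μm
  Mass loss = 17.49 μm × 8.96 g/cm³ = 156.7 g·m⁻²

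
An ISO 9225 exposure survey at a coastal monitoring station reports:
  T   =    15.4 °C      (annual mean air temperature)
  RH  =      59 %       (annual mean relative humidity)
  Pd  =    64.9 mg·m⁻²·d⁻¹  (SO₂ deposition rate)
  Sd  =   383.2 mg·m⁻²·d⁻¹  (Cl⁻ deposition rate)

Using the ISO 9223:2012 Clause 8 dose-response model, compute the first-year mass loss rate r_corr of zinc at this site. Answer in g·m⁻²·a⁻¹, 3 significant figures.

r_corr = 28.0 g·m⁻²·a⁻¹

zinc: T>10 °C ⇒ hinge -0.071·(15.4−10) = -0.3834
  Pd branch = 0.0129·Pd^0.44·e^(0.046·RH+f) = 0.832 μm/a
  Cl⁻ term: 0.0175·383.2^0.57·exp(0.008·59+0.085·15.4) = 3.084
  sum: 0.832 + 3.084 → r_corr = 3.916 μm/a
Convert to mass loss: 3.916 μm/a × 7.14 g/cm³ = 27.96 g·m⁻²·a⁻¹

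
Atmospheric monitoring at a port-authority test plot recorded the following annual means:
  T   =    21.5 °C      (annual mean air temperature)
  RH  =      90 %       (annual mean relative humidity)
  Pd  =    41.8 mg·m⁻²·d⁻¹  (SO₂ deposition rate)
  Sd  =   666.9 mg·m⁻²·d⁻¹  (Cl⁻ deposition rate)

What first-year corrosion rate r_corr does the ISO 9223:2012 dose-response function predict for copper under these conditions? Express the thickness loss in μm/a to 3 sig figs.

copper: temperature factor f = -0.080·(11.5) = -0.9200
  sulphur-dioxide contribution → 1.128 μm/a
  chloride contribution → 4.344 μm/a
  ⇒ r_corr(copper) = 5.472 μm/a

r_corr = 5.47 μm/a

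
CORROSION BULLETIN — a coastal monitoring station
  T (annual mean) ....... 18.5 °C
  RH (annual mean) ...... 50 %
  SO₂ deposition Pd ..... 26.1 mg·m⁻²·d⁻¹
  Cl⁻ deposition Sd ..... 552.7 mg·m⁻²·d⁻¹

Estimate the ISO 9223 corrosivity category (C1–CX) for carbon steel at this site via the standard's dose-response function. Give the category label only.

carbon steel: f(T) = -0.054·(T−10) [T>10 °C] = -0.4590
  sulphur-dioxide contribution → 16.58 μm/a
  chloride contribution → 55.84 μm/a
  ⇒ r_corr(carbon steel) = 72.41 μm/a
ISO 9223 Table 2 (carbon steel): 50 < 72.4 ≤ 80 μm/a ⇒ C4

C4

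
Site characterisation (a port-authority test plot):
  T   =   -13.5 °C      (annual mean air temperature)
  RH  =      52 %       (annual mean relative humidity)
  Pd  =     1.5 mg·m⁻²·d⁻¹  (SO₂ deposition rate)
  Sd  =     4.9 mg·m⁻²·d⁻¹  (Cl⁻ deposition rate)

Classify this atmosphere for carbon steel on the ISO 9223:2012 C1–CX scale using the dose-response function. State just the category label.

C1

carbon steel: f(T) = +0.150·(T−10) [T≤10 °C] = -3.5250
  sulphur-dioxide contribution → 0.1821 μm/a
  chloride contribution → 0.8856 μm/a
  ⇒ r_corr(carbon steel) = 1.068 μm/a
1.07 μm/a falls in (0, 1.3] for carbon steel → category C1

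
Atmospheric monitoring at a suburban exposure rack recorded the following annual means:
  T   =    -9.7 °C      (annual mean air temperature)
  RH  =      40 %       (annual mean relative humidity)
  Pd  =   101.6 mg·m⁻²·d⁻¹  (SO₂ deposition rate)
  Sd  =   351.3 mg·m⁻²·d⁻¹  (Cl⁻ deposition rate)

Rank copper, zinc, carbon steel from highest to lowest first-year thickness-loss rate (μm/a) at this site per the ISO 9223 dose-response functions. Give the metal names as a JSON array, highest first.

copper: f(T) = +0.126·(T−10) [T≤10 °C] = -2.4822
  Pd branch = 0.0053·Pd^0.26·e^(0.059·RH+f) = 0.0156 μm/a
  Sd branch = 0.01025·Sd^0.27·e^(0.036·RH+0.049·T) = 0.1309 μm/a
  r_corr = 0.0156 + 0.1309 = 0.1465 μm/a
zinc: T≤10 °C ⇒ hinge +0.038·(-9.7−10) = -0.7486
  SO₂ term: 0.0129·101.6^0.44·exp(0.046·40-0.7486) = 0.2935
  Cl⁻ term: 0.0175·351.3^0.57·exp(0.008·40+0.085·-9.7) = 0.2985
  r_corr = 0.2935 + 0.2985 = 0.592 μm/a
carbon steel: f(T) = +0.150·(T−10) [T≤10 °C] = -2.9550
  Pd branch = 1.77·Pd^0.52·e^(0.02·RH+f) = 2.268 μm/a
  Sd branch = 0.102·Sd^0.62·e^(0.033·RH+0.04·T) = 9.81 μm/a
  sum: 2.268 + 9.81 → r_corr = 12.08 μm/a
Ordering by μm/a: carbon steel (12.1) > zinc (0.592) > copper (0.147)

["carbon steel", "zinc", "copper"]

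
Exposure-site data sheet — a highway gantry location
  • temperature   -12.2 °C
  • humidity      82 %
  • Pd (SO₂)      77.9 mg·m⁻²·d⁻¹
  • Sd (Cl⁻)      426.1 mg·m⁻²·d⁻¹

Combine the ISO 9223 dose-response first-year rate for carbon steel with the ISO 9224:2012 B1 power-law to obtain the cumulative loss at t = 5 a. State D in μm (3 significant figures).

D(5) = 100 μm

carbon steel: T≤10 °C ⇒ hinge +0.150·(-12.2−10) = -3.3300
  sulphur-dioxide contribution → 3.145 μm/a
  chloride contribution → 40.01 μm/a
  ⇒ r_corr(carbon steel) = 43.15 μm/a
ISO 9224: D(t) = r_corr · t^b with b = 0.523 (carbon steel, B1)
  D(5) = 43.15 × 5^0.523 = 43.15 × 2.32 = 100.1 μm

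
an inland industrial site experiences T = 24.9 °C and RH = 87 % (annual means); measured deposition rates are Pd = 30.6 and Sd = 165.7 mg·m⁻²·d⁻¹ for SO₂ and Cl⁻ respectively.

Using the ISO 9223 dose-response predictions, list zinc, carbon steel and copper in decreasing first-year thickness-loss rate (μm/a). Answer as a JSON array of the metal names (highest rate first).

zinc: temperature factor f = -0.071·(14.9) = -1.0579
  SO₂ term: 0.0129·30.6^0.44·exp(0.046·87-1.0579) = 1.104
  Sd branch = 0.0175·Sd^0.57·e^(0.008·RH+0.085·T) = 5.364 μm/a
  r_corr = 1.104 + 5.364 = 6.468 μm/a
carbon steel: temperature factor f = -0.054·(14.9) = -0.8046
  SO₂ term: 1.77·30.6^0.52·exp(0.02·87-0.8046) = 26.72
  Sd branch = 0.102·Sd^0.62·e^(0.033·RH+0.04·T) = 115.9 μm/a
  sum: 26.72 + 115.9 → r_corr = 142.6 μm/a
copper: f(T) = -0.080·(T−10) [T>10 °C] = -1.1920
  Pd branch = 0.0053·Pd^0.26·e^(0.059·RH+f) = 0.6639 μm/a
  Sd branch = 0.01025·Sd^0.27·e^(0.036·RH+0.049·T) = 3.163 μm/a
  sum: 0.6639 + 3.163 → r_corr = 3.826 μm/a
Ordering by μm/a: carbon steel (143) > zinc (6.47) > copper (3.83)

["carbon steel", "zinc", "copper"]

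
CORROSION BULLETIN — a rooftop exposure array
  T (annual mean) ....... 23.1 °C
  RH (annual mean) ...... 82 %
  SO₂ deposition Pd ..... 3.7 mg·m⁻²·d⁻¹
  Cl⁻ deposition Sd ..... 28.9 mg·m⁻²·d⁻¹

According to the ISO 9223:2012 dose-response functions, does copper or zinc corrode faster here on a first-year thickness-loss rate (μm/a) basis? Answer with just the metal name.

zinc

copper: f(T) = -0.080·(T−10) [T>10 °C] = -1.0480
  SO₂ term: 0.0053·3.7^0.26·exp(0.059·82-1.0480) = 0.3296
  Sd branch = 0.01025·Sd^0.27·e^(0.036·RH+0.049·T) = 1.509 μm/a
  sum: 0.3296 + 1.509 → r_corr = 1.839 μm/a
zinc: T>10 °C ⇒ hinge -0.071·(23.1−10) = -0.9301
  Pd branch = 0.0129·Pd^0.44·e^(0.046·RH+f) = 0.3934 μm/a
  Sd branch = 0.0175·Sd^0.57·e^(0.008·RH+0.085·T) = 1.634 μm/a
  sum: 0.3934 + 1.634 → r_corr = 2.028 μm/a
Ordering by μm/a: zinc (2.03) > copper (1.84)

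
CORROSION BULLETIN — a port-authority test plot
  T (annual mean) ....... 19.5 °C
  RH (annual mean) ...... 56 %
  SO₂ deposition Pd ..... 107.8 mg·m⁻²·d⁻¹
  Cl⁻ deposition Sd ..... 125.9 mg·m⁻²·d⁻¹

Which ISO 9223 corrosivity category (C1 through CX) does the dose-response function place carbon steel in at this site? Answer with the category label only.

carbon steel: temperature factor f = -0.054·(9.5) = -0.5130
  Pd branch = 1.77·Pd^0.52·e^(0.02·RH+f) = 37.03 μm/a
  Sd branch = 0.102·Sd^0.62·e^(0.033·RH+0.04·T) = 28.31 μm/a
  r_corr = 37.03 + 28.31 = 65.34 μm/a
Category bounds: 50…80 μm/a bracket r_corr ⇒ C4

C4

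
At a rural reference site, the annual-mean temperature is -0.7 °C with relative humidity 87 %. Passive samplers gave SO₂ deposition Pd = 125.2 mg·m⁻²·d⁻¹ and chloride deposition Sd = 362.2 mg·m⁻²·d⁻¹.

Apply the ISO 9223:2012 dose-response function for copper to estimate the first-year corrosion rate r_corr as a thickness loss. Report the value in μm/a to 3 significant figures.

r_corr = 1.93 μm/a

copper: f(T) = +0.126·(T−10) [T≤10 °C] = -1.3482
  Pd branch = 0.0053·Pd^0.26·e^(0.059·RH+f) = 0.8192 μm/a
  Sd branch = 0.01025·Sd^0.27·e^(0.036·RH+0.049·T) = 1.114 μm/a
  r_corr = 0.8192 + 1.114 = 1.933 μm/a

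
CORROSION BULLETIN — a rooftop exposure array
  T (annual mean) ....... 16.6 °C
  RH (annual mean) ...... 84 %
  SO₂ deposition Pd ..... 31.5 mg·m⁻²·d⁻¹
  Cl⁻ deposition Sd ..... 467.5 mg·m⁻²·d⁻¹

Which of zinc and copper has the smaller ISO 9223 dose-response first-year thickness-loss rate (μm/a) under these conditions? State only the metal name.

copper

zinc: f(T) = -0.071·(T−10) [T>10 °C] = -0.4686
  sulphur-dioxide contribution → 1.756 μm/a
  chloride contribution → 4.671 μm/a
  ⇒ r_corr(zinc) = 6.427 μm/a
copper: T>10 °C ⇒ hinge -0.080·(16.6−10) = -0.5280
  sulphur-dioxide contribution → 1.089 μm/a
  chloride contribution → 2.501 μm/a
  ⇒ r_corr(copper) = 3.59 μm/a
Ordering by μm/a: zinc (6.43) > copper (3.59)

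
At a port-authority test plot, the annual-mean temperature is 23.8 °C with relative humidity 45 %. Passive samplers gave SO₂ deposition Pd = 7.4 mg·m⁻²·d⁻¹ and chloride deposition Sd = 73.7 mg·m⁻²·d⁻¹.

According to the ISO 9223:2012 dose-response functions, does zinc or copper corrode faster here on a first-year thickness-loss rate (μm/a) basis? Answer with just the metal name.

zinc: T>10 °C ⇒ hinge -0.071·(23.8−10) = -0.9798
  SO₂ term: 0.0129·7.4^0.44·exp(0.046·45-0.9798) = 0.09258
  Sd branch = 0.0175·Sd^0.57·e^(0.008·RH+0.085·T) = 2.2 μm/a
  sum: 0.09258 + 2.2 → r_corr = 2.293 μm/a
copper: T>10 °C ⇒ hinge -0.080·(23.8−10) = -1.1040
  SO₂ term: 0.0053·7.4^0.26·exp(0.059·45-1.1040) = 0.04206
  Sd branch = 0.01025·Sd^0.27·e^(0.036·RH+0.049·T) = 0.5308 μm/a
  r_corr = 0.04206 + 0.5308 = 0.5729 μm/a
Ordering by μm/a: zinc (2.29) > copper (0.573)

zinc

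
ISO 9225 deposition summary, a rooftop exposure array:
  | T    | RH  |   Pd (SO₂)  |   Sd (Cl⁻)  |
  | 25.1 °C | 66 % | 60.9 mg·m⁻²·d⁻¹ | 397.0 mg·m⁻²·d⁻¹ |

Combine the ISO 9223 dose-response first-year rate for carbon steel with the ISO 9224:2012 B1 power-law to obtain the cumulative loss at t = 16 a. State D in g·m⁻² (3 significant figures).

carbon steel: T>10 °C ⇒ hinge -0.054·(25.1−10) = -0.8154
  sulphur-dioxide contribution → 24.84 μm/a
  chloride contribution → 100.4 μm/a
  total first-year rate 125.2 μm/a
Power-law: D(16) = r_corr · 16^0.523
  D(16) = 125.2 × 16^0.523 = 125.2 × 4.263 = 534 μm
  Mass loss = 534 μm × 7.85 g/cm³ = 4192 g·m⁻²

D(16) = 4.19e+03 g·m⁻²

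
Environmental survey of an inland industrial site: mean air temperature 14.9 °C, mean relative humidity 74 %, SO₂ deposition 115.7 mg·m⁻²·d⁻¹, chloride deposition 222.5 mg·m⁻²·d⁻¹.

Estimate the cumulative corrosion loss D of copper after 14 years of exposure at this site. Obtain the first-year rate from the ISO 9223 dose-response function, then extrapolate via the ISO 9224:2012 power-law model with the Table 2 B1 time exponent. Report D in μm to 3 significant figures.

copper: T>10 °C ⇒ hinge -0.080·(14.9−10) = -0.3920
  Pd branch = 0.0053·Pd^0.26·e^(0.059·RH+f) = 0.9697 μm/a
  Cl⁻ term: 0.01025·222.5^0.27·exp(0.036·74+0.049·14.9) = 1.314
  sum: 0.9697 + 1.314 → r_corr = 2.284 μm/a
Power-law: D(14) = r_corr · 14^0.667
  D(14) = 2.284 × 14^0.667 = 2.284 × 5.814 = 13.28 μm

D(14) = 13.3 μm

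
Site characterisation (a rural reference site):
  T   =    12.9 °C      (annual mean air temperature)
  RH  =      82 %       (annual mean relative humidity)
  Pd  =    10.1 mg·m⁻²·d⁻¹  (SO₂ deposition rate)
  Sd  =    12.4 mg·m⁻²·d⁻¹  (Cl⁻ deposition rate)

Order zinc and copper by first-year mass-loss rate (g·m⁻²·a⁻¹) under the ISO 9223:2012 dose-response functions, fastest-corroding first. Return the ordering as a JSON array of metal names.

["copper", "zinc"]

zinc: f(T) = -0.071·(T−10) [T>10 °C] = -0.2059
  SO₂ term: 0.0129·10.1^0.44·exp(0.046·82-0.2059) = 1.262
  Sd branch = 0.0175·Sd^0.57·e^(0.008·RH+0.085·T) = 0.424 μm/a
  r_corr = 1.262 + 0.424 = 1.687 μm/a
  mass loss = 1.687 μm/a × 7.14 g/cm³ = 12.04 g·m⁻²·a⁻¹
copper: f(T) = -0.080·(T−10) [T>10 °C] = -0.2320
  SO₂ term: 0.0053·10.1^0.26·exp(0.059·82-0.2320) = 0.9677
  Sd branch = 0.01025·Sd^0.27·e^(0.036·RH+0.049·T) = 0.7286 μm/a
  r_corr = 0.9677 + 0.7286 = 1.696 μm/a
  mass loss = 1.696 μm/a × 8.96 g/cm³ = 15.2 g·m⁻²·a⁻¹
Ordering by g·m⁻²·a⁻¹: copper (15.2) > zinc (12)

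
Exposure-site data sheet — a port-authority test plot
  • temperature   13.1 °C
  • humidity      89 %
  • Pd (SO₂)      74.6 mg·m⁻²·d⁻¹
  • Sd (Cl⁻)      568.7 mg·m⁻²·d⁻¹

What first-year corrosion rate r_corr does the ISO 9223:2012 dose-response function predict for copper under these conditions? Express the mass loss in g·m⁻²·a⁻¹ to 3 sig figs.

copper: temperature factor f = -0.080·(3.1) = -0.2480
  SO₂ term: 0.0053·74.6^0.26·exp(0.059·89-0.2480) = 2.421
  Cl⁻ term: 0.01025·568.7^0.27·exp(0.036·89+0.049·13.1) = 2.659
  sum: 2.421 + 2.659 → r_corr = 5.08 μm/a
Convert to mass loss: 5.08 μm/a × 8.96 g/cm³ = 45.52 g·m⁻²·a⁻¹

r_corr = 45.5 g·m⁻²·a⁻¹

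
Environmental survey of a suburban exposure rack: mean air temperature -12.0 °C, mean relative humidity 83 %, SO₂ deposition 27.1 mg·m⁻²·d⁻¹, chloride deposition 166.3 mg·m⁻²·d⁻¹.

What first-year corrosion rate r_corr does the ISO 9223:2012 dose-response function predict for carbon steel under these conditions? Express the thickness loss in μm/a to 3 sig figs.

r_corr = 25.2 μm/a

carbon steel: f(T) = +0.150·(T−10) [T≤10 °C] = -3.3000
  Pd branch = 1.77·Pd^0.52·e^(0.02·RH+f) = 1.909 μm/a
  Sd branch = 0.102·Sd^0.62·e^(0.033·RH+0.04·T) = 23.26 μm/a
  sum: 1.909 + 23.26 → r_corr = 25.17 μm/a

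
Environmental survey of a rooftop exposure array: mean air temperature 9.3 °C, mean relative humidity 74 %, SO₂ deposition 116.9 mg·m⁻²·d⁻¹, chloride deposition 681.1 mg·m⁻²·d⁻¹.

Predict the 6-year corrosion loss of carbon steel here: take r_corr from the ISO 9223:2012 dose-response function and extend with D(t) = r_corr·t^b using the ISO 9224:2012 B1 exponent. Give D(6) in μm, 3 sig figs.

D(6) = 460 μm

carbon steel: f(T) = +0.150·(T−10) [T≤10 °C] = -0.1050
  SO₂ term: 1.77·116.9^0.52·exp(0.02·74-0.1050) = 83.25
  Sd branch = 0.102·Sd^0.62·e^(0.033·RH+0.04·T) = 97.12 μm/a
  sum: 83.25 + 97.12 → r_corr = 180.4 μm/a
ISO 9224: D(t) = r_corr · t^b with b = 0.523 (carbon steel, B1)
  D(6) = 180.4 × 6^0.523 = 180.4 × 2.553 = 460.4 μm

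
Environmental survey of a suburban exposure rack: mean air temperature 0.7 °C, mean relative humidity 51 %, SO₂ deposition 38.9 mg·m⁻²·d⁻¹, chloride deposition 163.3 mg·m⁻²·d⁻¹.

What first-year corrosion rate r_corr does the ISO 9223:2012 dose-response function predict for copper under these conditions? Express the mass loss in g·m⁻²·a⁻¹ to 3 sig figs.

copper: temperature factor f = +0.126·(-9.3) = -1.1718
  SO₂ term: 0.0053·38.9^0.26·exp(0.059·51-1.1718) = 0.08621
  Sd branch = 0.01025·Sd^0.27·e^(0.036·RH+0.049·T) = 0.2633 μm/a
  r_corr = 0.08621 + 0.2633 = 0.3495 μm/a
Convert to mass loss: 0.3495 μm/a × 8.96 g/cm³ = 3.132 g·m⁻²·a⁻¹

r_corr = 3.13 g·m⁻²·a⁻¹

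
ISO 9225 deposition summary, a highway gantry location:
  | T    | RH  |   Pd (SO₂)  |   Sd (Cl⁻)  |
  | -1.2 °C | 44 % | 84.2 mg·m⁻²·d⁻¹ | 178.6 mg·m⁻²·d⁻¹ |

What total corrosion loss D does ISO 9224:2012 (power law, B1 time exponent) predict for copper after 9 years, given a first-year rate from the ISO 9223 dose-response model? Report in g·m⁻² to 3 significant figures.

D(9) = 9.54 g·m⁻²

copper: T≤10 °C ⇒ hinge +0.126·(-1.2−10) = -1.4112
  Pd branch = 0.0053·Pd^0.26·e^(0.059·RH+f) = 0.05488 μm/a
  Sd branch = 0.01025·Sd^0.27·e^(0.036·RH+0.049·T) = 0.191 μm/a
  r_corr = 0.05488 + 0.191 = 0.2459 μm/a
Long-term exponent b (ISO 9224 Table 2, B1) = 0.667
  D(9) = 0.2459 × 9^0.667 = 0.2459 × 4.33 = 1.065 μm
  Mass loss = 1.065 μm × 8.96 g/cm³ = 9.541 g·m⁻²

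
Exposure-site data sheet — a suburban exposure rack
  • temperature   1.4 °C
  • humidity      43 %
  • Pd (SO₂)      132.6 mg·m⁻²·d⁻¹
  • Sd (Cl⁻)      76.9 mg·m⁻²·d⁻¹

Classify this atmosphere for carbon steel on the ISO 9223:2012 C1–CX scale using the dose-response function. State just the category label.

carbon steel: f(T) = +0.150·(T−10) [T≤10 °C] = -1.2900
  SO₂ term: 1.77·132.6^0.52·exp(0.02·43-1.2900) = 14.62
  Cl⁻ term: 0.102·76.9^0.62·exp(0.033·43+0.04·1.4) = 6.584
  sum: 14.62 + 6.584 → r_corr = 21.2 μm/a
21.2 μm/a falls in (1.3, 25] for carbon steel → category C2

C2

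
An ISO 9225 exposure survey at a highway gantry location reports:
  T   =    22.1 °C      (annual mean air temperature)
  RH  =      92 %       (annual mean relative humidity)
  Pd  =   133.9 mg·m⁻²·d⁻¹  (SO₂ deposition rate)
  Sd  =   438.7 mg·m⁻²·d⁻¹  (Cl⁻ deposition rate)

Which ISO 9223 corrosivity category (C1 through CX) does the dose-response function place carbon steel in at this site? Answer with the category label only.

carbon steel: T>10 °C ⇒ hinge -0.054·(22.1−10) = -0.6534
  Pd branch = 1.77·Pd^0.52·e^(0.02·RH+f) = 74 μm/a
  Sd branch = 0.102·Sd^0.62·e^(0.033·RH+0.04·T) = 223.4 μm/a
  r_corr = 74 + 223.4 = 297.4 μm/a
Category bounds: 200…700 μm/a bracket r_corr ⇒ CX

CX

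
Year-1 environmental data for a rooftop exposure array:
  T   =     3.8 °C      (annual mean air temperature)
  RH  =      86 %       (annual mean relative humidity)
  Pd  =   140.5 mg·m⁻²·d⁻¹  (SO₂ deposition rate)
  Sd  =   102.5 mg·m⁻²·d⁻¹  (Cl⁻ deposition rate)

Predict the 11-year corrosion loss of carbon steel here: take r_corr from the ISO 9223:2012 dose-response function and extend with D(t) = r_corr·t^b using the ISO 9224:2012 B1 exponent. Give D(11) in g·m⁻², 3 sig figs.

carbon steel: f(T) = +0.150·(T−10) [T≤10 °C] = -0.9300
  sulphur-dioxide contribution → 51.03 μm/a
  chloride contribution → 35.79 μm/a
  total first-year rate 86.83 μm/a
ISO 9224: D(t) = r_corr · t^b with b = 0.523 (carbon steel, B1)
  D(11) = 86.83 × 11^0.523 = 86.83 × 3.505 = 304.3 μm
  Mass loss = 304.3 μm × 7.85 g/cm³ = 2389 g·m⁻²

D(11) = 2.39e+03 g·m⁻²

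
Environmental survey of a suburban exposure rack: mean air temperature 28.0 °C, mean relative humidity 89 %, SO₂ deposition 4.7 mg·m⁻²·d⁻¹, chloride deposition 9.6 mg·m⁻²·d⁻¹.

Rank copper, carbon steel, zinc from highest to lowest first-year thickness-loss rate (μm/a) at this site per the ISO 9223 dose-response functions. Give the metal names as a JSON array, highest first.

["carbon steel", "copper", "zinc"]

copper: temperature factor f = -0.080·(18.0) = -1.4400
  sulphur-dioxide contribution → 0.3582 μm/a
  chloride contribution → 1.833 μm/a
  ⇒ r_corr(copper) = 2.192 μm/a
carbon steel: temperature factor f = -0.054·(18.0) = -0.9720
  sulphur-dioxide contribution → 8.879 μm/a
  chloride contribution → 23.96 μm/a
  ⇒ r_corr(carbon steel) = 32.84 μm/a
zinc: f(T) = -0.071·(T−10) [T>10 °C] = -1.2780
  sulphur-dioxide contribution → 0.4259 μm/a
  chloride contribution → 1.399 μm/a
  total first-year rate 1.825 μm/a
Ordering by μm/a: carbon steel (32.8) > copper (2.19) > zinc (1.82)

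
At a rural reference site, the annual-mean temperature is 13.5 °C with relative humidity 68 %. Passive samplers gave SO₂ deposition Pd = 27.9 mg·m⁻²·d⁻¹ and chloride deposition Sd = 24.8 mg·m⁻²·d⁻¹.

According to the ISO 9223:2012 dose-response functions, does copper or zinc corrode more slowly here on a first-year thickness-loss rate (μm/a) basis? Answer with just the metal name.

copper: T>10 °C ⇒ hinge -0.080·(13.5−10) = -0.2800
  Pd branch = 0.0053·Pd^0.26·e^(0.059·RH+f) = 0.5259 μm/a
  Sd branch = 0.01025·Sd^0.27·e^(0.036·RH+0.049·T) = 0.5466 μm/a
  sum: 0.5259 + 0.5466 → r_corr = 1.073 μm/a
zinc: temperature factor f = -0.071·(3.5) = -0.2485
  Pd branch = 0.0129·Pd^0.44·e^(0.046·RH+f) = 0.9936 μm/a
  Cl⁻ term: 0.0175·24.8^0.57·exp(0.008·68+0.085·13.5) = 0.5922
  sum: 0.9936 + 0.5922 → r_corr = 1.586 μm/a
Ordering by μm/a: zinc (1.59) > copper (1.07)

copper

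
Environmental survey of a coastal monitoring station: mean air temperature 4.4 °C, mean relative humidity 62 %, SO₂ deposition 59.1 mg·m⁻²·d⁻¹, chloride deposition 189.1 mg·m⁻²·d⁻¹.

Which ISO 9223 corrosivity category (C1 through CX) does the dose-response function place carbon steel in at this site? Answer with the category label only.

C3

carbon steel: T≤10 °C ⇒ hinge +0.150·(4.4−10) = -0.8400
  SO₂ term: 1.77·59.1^0.52·exp(0.02·62-0.8400) = 22.03
  Cl⁻ term: 0.102·189.1^0.62·exp(0.033·62+0.04·4.4) = 24.27
  sum: 22.03 + 24.27 → r_corr = 46.3 μm/a
ISO 9223 Table 2 (carbon steel): 25 < 46.3 ≤ 50 μm/a ⇒ C3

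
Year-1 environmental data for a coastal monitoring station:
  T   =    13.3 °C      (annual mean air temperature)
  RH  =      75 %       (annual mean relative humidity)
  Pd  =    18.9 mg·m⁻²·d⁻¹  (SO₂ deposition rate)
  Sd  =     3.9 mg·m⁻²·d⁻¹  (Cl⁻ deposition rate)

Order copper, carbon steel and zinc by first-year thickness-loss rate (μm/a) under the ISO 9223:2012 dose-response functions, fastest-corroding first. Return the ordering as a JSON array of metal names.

copper: T>10 °C ⇒ hinge -0.080·(13.3−10) = -0.2640
  SO₂ term: 0.0053·18.9^0.26·exp(0.059·75-0.2640) = 0.7299
  Cl⁻ term: 0.01025·3.9^0.27·exp(0.036·75+0.049·13.3) = 0.4226
  r_corr = 0.7299 + 0.4226 = 1.152 μm/a
carbon steel: T>10 °C ⇒ hinge -0.054·(13.3−10) = -0.1782
  Pd branch = 1.77·Pd^0.52·e^(0.02·RH+f) = 30.6 μm/a
  Sd branch = 0.102·Sd^0.62·e^(0.033·RH+0.04·T) = 4.797 μm/a
  r_corr = 30.6 + 4.797 = 35.4 μm/a
zinc: f(T) = -0.071·(T−10) [T>10 °C] = -0.2343
  SO₂ term: 0.0129·18.9^0.44·exp(0.046·75-0.2343) = 1.172
  Sd branch = 0.0175·Sd^0.57·e^(0.008·RH+0.085·T) = 0.2145 μm/a
  sum: 1.172 + 0.2145 → r_corr = 1.386 μm/a
Ordering by μm/a: carbon steel (35.4) > zinc (1.39) > copper (1.15)

["carbon steel", "zinc", "copper"]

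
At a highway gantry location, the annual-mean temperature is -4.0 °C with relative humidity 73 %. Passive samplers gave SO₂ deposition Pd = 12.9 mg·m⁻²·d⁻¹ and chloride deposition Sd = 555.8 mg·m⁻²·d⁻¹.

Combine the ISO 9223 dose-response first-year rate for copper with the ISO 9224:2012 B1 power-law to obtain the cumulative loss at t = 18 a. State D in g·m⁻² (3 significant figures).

D(18) = 47.7 g·m⁻²

copper: T≤10 °C ⇒ hinge +0.126·(-4.0−10) = -1.7640
  sulphur-dioxide contribution → 0.1311 μm/a
  chloride contribution → 0.6428 μm/a
  ⇒ r_corr(copper) = 0.7738 μm/a
ISO 9224: D(t) = r_corr · t^b with b = 0.667 (copper, B1)
  D(18) = 0.7738 × 18^0.667 = 0.7738 × 6.875 = 5.32 μm
  Mass loss = 5.32 μm × 8.96 g/cm³ = 47.67 g·m⁻²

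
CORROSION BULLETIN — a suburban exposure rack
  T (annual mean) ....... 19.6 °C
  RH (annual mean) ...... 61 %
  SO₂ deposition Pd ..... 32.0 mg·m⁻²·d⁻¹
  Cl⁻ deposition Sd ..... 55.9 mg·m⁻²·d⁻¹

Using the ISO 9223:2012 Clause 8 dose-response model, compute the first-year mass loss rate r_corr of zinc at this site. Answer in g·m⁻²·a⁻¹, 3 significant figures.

zinc: T>10 °C ⇒ hinge -0.071·(19.6−10) = -0.6816
  sulphur-dioxide contribution → 0.496 μm/a
  chloride contribution → 1.495 μm/a
  ⇒ r_corr(zinc) = 1.991 μm/a
Convert to mass loss: 1.991 μm/a × 7.14 g/cm³ = 14.21 g·m⁻²·a⁻¹

r_corr = 14.2 g·m⁻²·a⁻¹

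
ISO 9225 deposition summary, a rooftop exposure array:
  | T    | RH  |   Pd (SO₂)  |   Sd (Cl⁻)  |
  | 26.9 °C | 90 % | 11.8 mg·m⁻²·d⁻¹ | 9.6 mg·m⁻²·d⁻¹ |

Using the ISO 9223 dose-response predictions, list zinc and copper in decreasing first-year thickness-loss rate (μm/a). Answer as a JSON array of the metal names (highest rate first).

zinc: f(T) = -0.071·(T−10) [T>10 °C] = -1.1999
  sulphur-dioxide contribution → 0.7229 μm/a
  chloride contribution → 1.284 μm/a
  total first-year rate 2.007 μm/a
copper: temperature factor f = -0.080·(16.9) = -1.3520
  sulphur-dioxide contribution → 0.5271 μm/a
  chloride contribution → 1.801 μm/a
  total first-year rate 2.328 μm/a
Ordering by μm/a: copper (2.33) > zinc (2.01)

["copper", "zinc"]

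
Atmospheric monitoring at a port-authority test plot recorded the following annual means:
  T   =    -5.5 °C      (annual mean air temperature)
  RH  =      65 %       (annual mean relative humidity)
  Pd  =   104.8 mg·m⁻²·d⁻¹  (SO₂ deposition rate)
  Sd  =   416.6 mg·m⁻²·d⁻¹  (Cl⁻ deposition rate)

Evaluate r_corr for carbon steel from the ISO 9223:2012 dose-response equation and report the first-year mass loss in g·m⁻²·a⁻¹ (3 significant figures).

carbon steel: temperature factor f = +0.150·(-15.5) = -2.3250
  sulphur-dioxide contribution → 7.135 μm/a
  chloride contribution → 29.43 μm/a
  ⇒ r_corr(carbon steel) = 36.57 μm/a
Convert to mass loss: 36.57 μm/a × 7.85 g/cm³ = 287.1 g·m⁻²·a⁻¹

r_corr = 287 g·m⁻²·a⁻¹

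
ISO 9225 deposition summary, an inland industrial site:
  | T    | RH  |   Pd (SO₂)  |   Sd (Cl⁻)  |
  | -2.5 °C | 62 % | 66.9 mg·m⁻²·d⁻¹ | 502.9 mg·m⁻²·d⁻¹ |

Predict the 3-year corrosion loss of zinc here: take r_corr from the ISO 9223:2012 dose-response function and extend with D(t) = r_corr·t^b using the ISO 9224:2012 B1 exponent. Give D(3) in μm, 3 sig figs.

zinc: T≤10 °C ⇒ hinge +0.038·(-2.5−10) = -0.4750
  sulphur-dioxide contribution → 0.8833 μm/a
  chloride contribution → 0.8054 μm/a
  total first-year rate 1.689 μm/a
Long-term exponent b (ISO 9224 Table 2, B1) = 0.813
  D(3) = 1.689 × 3^0.813 = 1.689 × 2.443 = 4.125 μm

D(3) = 4.13 μm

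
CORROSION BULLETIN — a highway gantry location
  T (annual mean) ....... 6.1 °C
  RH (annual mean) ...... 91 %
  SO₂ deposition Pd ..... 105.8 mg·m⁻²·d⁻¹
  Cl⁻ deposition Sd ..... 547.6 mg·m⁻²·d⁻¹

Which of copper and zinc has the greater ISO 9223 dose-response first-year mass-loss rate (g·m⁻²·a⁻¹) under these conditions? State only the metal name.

zinc

copper: temperature factor f = +0.126·(-3.9) = -0.4914
  Pd branch = 0.0053·Pd^0.26·e^(0.059·RH+f) = 2.339 μm/a
  Cl⁻ term: 0.01025·547.6^0.27·exp(0.036·91+0.049·6.1) = 2.008
  sum: 2.339 + 2.008 → r_corr = 4.346 μm/a
  mass loss = 4.346 μm/a × 8.96 g/cm³ = 38.94 g·m⁻²·a⁻¹
zinc: T≤10 °C ⇒ hinge +0.038·(6.1−10) = -0.1482
  SO₂ term: 0.0129·105.8^0.44·exp(0.046·91-0.1482) = 5.688
  Cl⁻ term: 0.0175·547.6^0.57·exp(0.008·91+0.085·6.1) = 2.215
  sum: 5.688 + 2.215 → r_corr = 7.903 μm/a
  mass loss = 7.903 μm/a × 7.14 g/cm³ = 56.42 g·m⁻²·a⁻¹
Ordering by g·m⁻²·a⁻¹: zinc (56.4) > copper (38.9)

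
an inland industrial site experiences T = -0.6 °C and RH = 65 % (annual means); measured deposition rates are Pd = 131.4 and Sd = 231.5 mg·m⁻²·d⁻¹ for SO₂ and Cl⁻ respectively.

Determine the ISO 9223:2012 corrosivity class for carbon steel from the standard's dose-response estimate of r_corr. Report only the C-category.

C3

carbon steel: temperature factor f = +0.150·(-10.6) = -1.5900
  Pd branch = 1.77·Pd^0.52·e^(0.02·RH+f) = 16.74 μm/a
  Cl⁻ term: 0.102·231.5^0.62·exp(0.033·65+0.04·-0.6) = 24.87
  r_corr = 16.74 + 24.87 = 41.61 μm/a
Category bounds: 25…50 μm/a bracket r_corr ⇒ C3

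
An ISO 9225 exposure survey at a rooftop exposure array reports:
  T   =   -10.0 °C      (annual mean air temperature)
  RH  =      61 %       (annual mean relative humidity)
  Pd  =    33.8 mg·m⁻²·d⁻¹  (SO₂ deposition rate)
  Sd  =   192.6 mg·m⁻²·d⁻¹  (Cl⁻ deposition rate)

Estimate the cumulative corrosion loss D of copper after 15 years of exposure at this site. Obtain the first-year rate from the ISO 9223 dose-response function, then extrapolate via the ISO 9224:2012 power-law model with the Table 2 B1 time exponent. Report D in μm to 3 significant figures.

D(15) = 1.66 μm

copper: f(T) = +0.126·(T−10) [T≤10 °C] = -2.5200
  sulphur-dioxide contribution → 0.03894 μm/a
  chloride contribution → 0.2336 μm/a
  total first-year rate 0.2725 μm/a
Power-law: D(15) = r_corr · 15^0.667
  D(15) = 0.2725 × 15^0.667 = 0.2725 × 6.088 = 1.659 μm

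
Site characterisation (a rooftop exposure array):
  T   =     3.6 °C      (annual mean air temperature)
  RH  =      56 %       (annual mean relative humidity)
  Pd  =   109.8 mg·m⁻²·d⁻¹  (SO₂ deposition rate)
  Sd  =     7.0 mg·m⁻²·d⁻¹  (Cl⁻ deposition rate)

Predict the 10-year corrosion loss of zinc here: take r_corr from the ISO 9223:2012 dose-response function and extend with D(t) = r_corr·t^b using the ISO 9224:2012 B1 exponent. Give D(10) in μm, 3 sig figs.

zinc: temperature factor f = +0.038·(-6.4) = -0.2432
  Pd branch = 0.0129·Pd^0.44·e^(0.046·RH+f) = 1.051 μm/a
  Cl⁻ term: 0.0175·7.0^0.57·exp(0.008·56+0.085·3.6) = 0.1128
  r_corr = 1.051 + 0.1128 = 1.164 μm/a
Power-law: D(10) = r_corr · 10^0.813
  D(10) = 1.164 × 10^0.813 = 1.164 × 6.501 = 7.566 μm

D(10) = 7.57 μm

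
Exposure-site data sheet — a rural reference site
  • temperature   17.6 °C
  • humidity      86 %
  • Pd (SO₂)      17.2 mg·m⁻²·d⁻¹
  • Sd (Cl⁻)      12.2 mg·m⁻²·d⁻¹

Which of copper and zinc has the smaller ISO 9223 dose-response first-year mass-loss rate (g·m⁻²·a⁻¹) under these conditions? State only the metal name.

zinc

copper: temperature factor f = -0.080·(7.6) = -0.6080
  sulphur-dioxide contribution → 0.9662 μm/a
  chloride contribution → 1.055 μm/a
  total first-year rate 2.021 μm/a
  mass loss = 2.021 μm/a × 8.96 g/cm³ = 18.11 g·m⁻²·a⁻¹
zinc: temperature factor f = -0.071·(7.6) = -0.5396
  sulphur-dioxide contribution → 1.374 μm/a
  chloride contribution → 0.6468 μm/a
  total first-year rate 2.021 μm/a
  mass loss = 2.021 μm/a × 7.14 g/cm³ = 14.43 g·m⁻²·a⁻¹
Ordering by g·m⁻²·a⁻¹: copper (18.1) > zinc (14.4)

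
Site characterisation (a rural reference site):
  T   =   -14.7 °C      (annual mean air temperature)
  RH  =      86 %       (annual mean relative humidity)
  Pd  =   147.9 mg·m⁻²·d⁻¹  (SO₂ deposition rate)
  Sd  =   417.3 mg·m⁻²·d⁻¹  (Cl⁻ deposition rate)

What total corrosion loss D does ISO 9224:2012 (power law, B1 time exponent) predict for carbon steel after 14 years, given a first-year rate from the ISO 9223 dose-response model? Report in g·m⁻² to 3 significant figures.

carbon steel: temperature factor f = +0.150·(-24.7) = -3.7050
  SO₂ term: 1.77·147.9^0.52·exp(0.02·86-3.7050) = 3.268
  Cl⁻ term: 0.102·417.3^0.62·exp(0.033·86+0.04·-14.7) = 40.78
  sum: 3.268 + 40.78 → r_corr = 44.05 μm/a
ISO 9224: D(t) = r_corr · t^b with b = 0.523 (carbon steel, B1)
  D(14) = 44.05 × 14^0.523 = 44.05 × 3.976 = 175.1 μm
  Mass loss = 175.1 μm × 7.85 g/cm³ = 1375 g·m⁻²

D(14) = 1.37e+03 g·m⁻²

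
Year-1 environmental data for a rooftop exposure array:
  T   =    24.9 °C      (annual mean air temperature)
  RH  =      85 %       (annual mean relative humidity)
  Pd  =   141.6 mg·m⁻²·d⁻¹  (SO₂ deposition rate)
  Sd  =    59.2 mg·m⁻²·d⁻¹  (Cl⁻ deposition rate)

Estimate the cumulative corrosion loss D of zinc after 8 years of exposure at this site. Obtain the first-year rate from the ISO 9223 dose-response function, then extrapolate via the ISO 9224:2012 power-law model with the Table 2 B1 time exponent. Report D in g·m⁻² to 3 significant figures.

D(8) = 190 g·m⁻²

zinc: f(T) = -0.071·(T−10) [T>10 °C] = -1.0579
  SO₂ term: 0.0129·141.6^0.44·exp(0.046·85-1.0579) = 1.976
  Sd branch = 0.0175·Sd^0.57·e^(0.008·RH+0.085·T) = 2.936 μm/a
  sum: 1.976 + 2.936 → r_corr = 4.912 μm/a
Power-law: D(8) = r_corr · 8^0.813
  D(8) = 4.912 × 8^0.813 = 4.912 × 5.423 = 26.63 μm
  Mass loss = 26.63 μm × 7.14 g/cm³ = 190.2 g·m⁻²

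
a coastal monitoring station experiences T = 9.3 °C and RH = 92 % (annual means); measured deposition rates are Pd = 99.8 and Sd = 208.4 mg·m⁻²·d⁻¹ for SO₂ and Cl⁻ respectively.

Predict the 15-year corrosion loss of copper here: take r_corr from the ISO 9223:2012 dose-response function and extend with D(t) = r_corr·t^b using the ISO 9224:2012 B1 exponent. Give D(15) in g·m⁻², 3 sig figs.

D(15) = 302 g·m⁻²

copper: temperature factor f = +0.126·(-0.7) = -0.0882
  SO₂ term: 0.0053·99.8^0.26·exp(0.059·92-0.0882) = 3.657
  Cl⁻ term: 0.01025·208.4^0.27·exp(0.036·92+0.049·9.3) = 1.876
  sum: 3.657 + 1.876 → r_corr = 5.532 μm/a
ISO 9224: D(t) = r_corr · t^b with b = 0.667 (copper, B1)
  D(15) = 5.532 × 15^0.667 = 5.532 × 6.088 = 33.68 μm
  Mass loss = 33.68 μm × 8.96 g/cm³ = 301.8 g·m⁻²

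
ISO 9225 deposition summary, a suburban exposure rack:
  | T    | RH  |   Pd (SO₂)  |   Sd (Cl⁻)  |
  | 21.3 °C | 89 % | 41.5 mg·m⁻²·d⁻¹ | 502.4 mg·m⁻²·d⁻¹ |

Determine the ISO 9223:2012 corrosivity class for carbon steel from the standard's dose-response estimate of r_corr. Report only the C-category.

carbon steel: temperature factor f = -0.054·(11.3) = -0.6102
  Pd branch = 1.77·Pd^0.52·e^(0.02·RH+f) = 39.57 μm/a
  Cl⁻ term: 0.102·502.4^0.62·exp(0.033·89+0.04·21.3) = 213.2
  r_corr = 39.57 + 213.2 = 252.8 μm/a
ISO 9223 Table 2 (carbon steel): 200 < 253 ≤ 700 μm/a ⇒ CX

CX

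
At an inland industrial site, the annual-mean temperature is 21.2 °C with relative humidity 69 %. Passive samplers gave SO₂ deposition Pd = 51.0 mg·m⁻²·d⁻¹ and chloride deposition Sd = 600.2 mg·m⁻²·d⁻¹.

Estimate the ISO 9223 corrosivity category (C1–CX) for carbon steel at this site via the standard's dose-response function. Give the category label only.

C5

carbon steel: f(T) = -0.054·(T−10) [T>10 °C] = -0.6048
  sulphur-dioxide contribution → 29.69 μm/a
  chloride contribution → 122.6 μm/a
  total first-year rate 152.2 μm/a
Category bounds: 80…200 μm/a bracket r_corr ⇒ C5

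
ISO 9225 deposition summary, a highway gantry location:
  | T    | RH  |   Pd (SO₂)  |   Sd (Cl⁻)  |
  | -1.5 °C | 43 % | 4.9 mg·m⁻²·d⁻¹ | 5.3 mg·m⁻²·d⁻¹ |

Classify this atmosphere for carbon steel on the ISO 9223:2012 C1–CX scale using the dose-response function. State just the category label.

carbon steel: temperature factor f = +0.150·(-11.5) = -1.7250
  SO₂ term: 1.77·4.9^0.52·exp(0.02·43-1.7250) = 1.703
  Cl⁻ term: 0.102·5.3^0.62·exp(0.033·43+0.04·-1.5) = 1.116
  r_corr = 1.703 + 1.116 = 2.819 μm/a
ISO 9223 Table 2 (carbon steel): 1.3 < 2.82 ≤ 25 μm/a ⇒ C2

C2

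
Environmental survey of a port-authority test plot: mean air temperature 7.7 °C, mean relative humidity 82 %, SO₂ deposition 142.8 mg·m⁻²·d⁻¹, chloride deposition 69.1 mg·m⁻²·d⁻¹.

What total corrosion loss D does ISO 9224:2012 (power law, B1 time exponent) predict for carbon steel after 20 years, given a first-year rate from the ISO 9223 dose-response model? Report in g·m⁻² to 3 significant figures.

D(20) = 4.29e+03 g·m⁻²

carbon steel: temperature factor f = +0.150·(-2.3) = -0.3450
  sulphur-dioxide contribution → 85.28 μm/a
  chloride contribution → 28.71 μm/a
  total first-year rate 114 μm/a
Power-law: D(20) = r_corr · 20^0.523
  D(20) = 114 × 20^0.523 = 114 × 4.791 = 546.1 μm
  Mass loss = 546.1 μm × 7.85 g/cm³ = 4287 g·m⁻²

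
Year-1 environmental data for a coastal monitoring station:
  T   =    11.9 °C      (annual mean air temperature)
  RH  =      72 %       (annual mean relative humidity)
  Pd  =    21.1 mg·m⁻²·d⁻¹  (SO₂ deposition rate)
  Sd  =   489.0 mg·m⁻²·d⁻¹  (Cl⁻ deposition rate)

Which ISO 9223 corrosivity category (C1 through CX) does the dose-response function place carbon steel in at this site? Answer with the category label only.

carbon steel: f(T) = -0.054·(T−10) [T>10 °C] = -0.1026
  SO₂ term: 1.77·21.1^0.52·exp(0.02·72-0.1026) = 32.92
  Sd branch = 0.102·Sd^0.62·e^(0.033·RH+0.04·T) = 82.14 μm/a
  sum: 32.92 + 82.14 → r_corr = 115.1 μm/a
ISO 9223 Table 2 (carbon steel): 80 < 115 ≤ 200 μm/a ⇒ C5

C5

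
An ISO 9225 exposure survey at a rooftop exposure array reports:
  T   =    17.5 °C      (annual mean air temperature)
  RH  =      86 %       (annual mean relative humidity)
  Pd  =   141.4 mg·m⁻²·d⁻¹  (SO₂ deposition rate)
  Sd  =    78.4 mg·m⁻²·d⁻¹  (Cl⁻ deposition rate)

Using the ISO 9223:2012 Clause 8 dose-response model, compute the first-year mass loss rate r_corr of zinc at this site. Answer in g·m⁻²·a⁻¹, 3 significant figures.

zinc: temperature factor f = -0.071·(7.5) = -0.5325
  SO₂ term: 0.0129·141.4^0.44·exp(0.046·86-0.5325) = 3.496
  Sd branch = 0.0175·Sd^0.57·e^(0.008·RH+0.085·T) = 1.852 μm/a
  sum: 3.496 + 1.852 → r_corr = 5.348 μm/a
Convert to mass loss: 5.348 μm/a × 7.14 g/cm³ = 38.18 g·m⁻²·a⁻¹

r_corr = 38.2 g·m⁻²·a⁻¹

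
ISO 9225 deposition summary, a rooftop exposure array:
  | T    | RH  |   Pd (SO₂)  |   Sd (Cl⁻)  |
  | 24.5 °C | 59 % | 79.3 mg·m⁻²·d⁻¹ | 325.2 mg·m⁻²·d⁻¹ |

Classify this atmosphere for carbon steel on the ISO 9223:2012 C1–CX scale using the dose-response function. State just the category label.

C5

carbon steel: T>10 °C ⇒ hinge -0.054·(24.5−10) = -0.7830
  Pd branch = 1.77·Pd^0.52·e^(0.02·RH+f) = 25.59 μm/a
  Cl⁻ term: 0.102·325.2^0.62·exp(0.033·59+0.04·24.5) = 68.76
  r_corr = 25.59 + 68.76 = 94.34 μm/a
Category bounds: 80…200 μm/a bracket r_corr ⇒ C5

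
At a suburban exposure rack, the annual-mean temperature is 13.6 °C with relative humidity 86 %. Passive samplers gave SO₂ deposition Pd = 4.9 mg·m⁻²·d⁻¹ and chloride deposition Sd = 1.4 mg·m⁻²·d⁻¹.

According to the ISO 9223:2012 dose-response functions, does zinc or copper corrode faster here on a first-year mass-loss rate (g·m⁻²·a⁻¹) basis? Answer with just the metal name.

zinc: T>10 °C ⇒ hinge -0.071·(13.6−10) = -0.2556
  sulphur-dioxide contribution → 1.05 μm/a
  chloride contribution → 0.134 μm/a
  ⇒ r_corr(zinc) = 1.184 μm/a
  mass loss = 1.184 μm/a × 7.14 g/cm³ = 8.456 g·m⁻²·a⁻¹
copper: temperature factor f = -0.080·(3.6) = -0.2880
  sulphur-dioxide contribution → 0.96 μm/a
  chloride contribution → 0.4832 μm/a
  ⇒ r_corr(copper) = 1.443 μm/a
  mass loss = 1.443 μm/a × 8.96 g/cm³ = 12.93 g·m⁻²·a⁻¹
Ordering by g·m⁻²·a⁻¹: copper (12.9) > zinc (8.46)

copper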